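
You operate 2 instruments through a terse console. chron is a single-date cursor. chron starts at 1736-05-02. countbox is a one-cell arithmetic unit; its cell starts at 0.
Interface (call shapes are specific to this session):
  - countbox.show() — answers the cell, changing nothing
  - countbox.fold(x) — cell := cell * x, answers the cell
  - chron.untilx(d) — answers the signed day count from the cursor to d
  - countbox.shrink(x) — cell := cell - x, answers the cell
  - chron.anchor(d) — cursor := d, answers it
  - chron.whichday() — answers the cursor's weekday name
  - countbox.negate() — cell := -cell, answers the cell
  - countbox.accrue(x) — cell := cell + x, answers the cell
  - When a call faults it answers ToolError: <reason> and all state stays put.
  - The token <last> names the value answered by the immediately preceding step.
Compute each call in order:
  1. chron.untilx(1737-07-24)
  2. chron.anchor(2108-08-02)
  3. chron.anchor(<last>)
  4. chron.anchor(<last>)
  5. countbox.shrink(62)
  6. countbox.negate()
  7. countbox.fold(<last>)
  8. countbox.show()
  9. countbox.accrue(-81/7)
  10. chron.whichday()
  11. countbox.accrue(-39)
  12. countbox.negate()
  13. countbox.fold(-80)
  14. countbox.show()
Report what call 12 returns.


Answer: -26554/7

Derivation:
I try untilx using d='1737-07-24', and see 448.
I try anchor using d='2108-08-02', which returns 2108-08-02.
I invoke anchor using d='<last>': 2108-08-02.
Then anchor using d='<last>': 2108-08-02.
I call shrink using x='62', giving -62.
Now I run negate, and see 62.
Now I run fold using x='<last>', yielding 3844.
Calling show, which returns 3844.
Calling accrue using x='-81/7', and see 26827/7.
I try whichday, and see Thursday.
I invoke accrue using x='-39', giving 26554/7.
Invoking negate(), giving -26554/7.
I try fold using x='-80', → 2124320/7.
I use show(), which returns 2124320/7.


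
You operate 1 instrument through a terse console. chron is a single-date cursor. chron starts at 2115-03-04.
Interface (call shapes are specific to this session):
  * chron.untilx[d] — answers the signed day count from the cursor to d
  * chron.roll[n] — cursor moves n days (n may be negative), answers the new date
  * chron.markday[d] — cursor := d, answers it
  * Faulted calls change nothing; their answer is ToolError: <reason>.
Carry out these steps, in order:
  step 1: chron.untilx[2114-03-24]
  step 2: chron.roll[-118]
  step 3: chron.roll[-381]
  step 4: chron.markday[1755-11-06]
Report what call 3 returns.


Answer: 2113-10-21

Derivation:
;; 1. chron.untilx(d→2114-03-24) ~> -345
;; 2. chron.roll(n→-118) ~> 2114-11-06
;; 3. chron.roll(n→-381) ~> 2113-10-21
;; 4. chron.markday(d→1755-11-06) ~> 1755-11-06


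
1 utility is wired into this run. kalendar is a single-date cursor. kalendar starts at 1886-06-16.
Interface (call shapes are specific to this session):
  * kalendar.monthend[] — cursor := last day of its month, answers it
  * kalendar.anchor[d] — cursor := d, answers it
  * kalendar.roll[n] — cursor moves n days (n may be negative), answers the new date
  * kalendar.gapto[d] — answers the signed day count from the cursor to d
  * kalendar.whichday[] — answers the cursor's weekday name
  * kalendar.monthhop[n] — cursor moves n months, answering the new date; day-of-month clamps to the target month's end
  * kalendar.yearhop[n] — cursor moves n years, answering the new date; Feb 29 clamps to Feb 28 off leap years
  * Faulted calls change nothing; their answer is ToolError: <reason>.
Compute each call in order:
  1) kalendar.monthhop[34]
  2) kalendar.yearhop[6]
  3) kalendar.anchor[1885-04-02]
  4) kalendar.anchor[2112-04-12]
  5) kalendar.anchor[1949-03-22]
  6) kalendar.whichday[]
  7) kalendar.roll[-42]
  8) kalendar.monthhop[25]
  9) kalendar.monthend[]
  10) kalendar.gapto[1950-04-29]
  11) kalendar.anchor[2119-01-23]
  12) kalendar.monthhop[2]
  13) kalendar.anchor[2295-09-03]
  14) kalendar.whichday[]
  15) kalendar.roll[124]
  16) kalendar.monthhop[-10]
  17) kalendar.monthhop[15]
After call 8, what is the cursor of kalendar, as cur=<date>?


-- 1. kalendar.monthhop(34) => 1889-04-16
-- 2. kalendar.yearhop(6) => 1895-04-16
-- 3. kalendar.anchor(1885-04-02) => 1885-04-02
-- 4. kalendar.anchor(2112-04-12) => 2112-04-12
-- 5. kalendar.anchor(1949-03-22) => 1949-03-22
-- 6. kalendar.whichday() => Tuesday
-- 7. kalendar.roll(-42) => 1949-02-08
-- 8. kalendar.monthhop(25) => 1951-03-08
-- 9. kalendar.monthend() => 1951-03-31
-- 10. kalendar.gapto(1950-04-29) => -336
-- 11. kalendar.anchor(2119-01-23) => 2119-01-23
-- 12. kalendar.monthhop(2) => 2119-03-23
-- 13. kalendar.anchor(2295-09-03) => 2295-09-03
-- 14. kalendar.whichday() => Tuesday
-- 15. kalendar.roll(124) => 2296-01-05
-- 16. kalendar.monthhop(-10) => 2295-03-05
-- 17. kalendar.monthhop(15) => 2296-06-05

Answer: cur=1951-03-08


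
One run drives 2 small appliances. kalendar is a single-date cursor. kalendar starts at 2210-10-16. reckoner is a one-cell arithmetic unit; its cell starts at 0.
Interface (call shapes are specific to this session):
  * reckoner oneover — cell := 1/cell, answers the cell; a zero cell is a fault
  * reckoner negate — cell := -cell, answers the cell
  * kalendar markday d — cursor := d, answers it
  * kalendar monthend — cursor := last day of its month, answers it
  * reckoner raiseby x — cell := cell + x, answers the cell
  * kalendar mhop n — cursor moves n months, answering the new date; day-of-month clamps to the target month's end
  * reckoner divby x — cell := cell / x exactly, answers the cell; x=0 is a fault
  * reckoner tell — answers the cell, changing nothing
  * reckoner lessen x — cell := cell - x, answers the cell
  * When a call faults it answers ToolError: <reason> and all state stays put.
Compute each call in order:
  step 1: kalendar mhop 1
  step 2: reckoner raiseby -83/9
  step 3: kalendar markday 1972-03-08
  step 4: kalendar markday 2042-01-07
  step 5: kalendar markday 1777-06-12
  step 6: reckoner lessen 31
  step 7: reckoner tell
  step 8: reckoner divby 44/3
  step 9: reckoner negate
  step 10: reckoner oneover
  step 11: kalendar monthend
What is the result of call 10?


-- kalendar mhop(n='1') ~> 2210-11-16
-- reckoner raiseby(x='-83/9') ~> -83/9
-- kalendar markday(d='1972-03-08') ~> 1972-03-08
-- kalendar markday(d='2042-01-07') ~> 2042-01-07
-- kalendar markday(d='1777-06-12') ~> 1777-06-12
-- reckoner lessen(x='31') ~> -362/9
-- reckoner tell() ~> -362/9
-- reckoner divby(x='44/3') ~> -181/66
-- reckoner negate() ~> 181/66
-- reckoner oneover() ~> 66/181
-- kalendar monthend() ~> 1777-06-30

Answer: 66/181


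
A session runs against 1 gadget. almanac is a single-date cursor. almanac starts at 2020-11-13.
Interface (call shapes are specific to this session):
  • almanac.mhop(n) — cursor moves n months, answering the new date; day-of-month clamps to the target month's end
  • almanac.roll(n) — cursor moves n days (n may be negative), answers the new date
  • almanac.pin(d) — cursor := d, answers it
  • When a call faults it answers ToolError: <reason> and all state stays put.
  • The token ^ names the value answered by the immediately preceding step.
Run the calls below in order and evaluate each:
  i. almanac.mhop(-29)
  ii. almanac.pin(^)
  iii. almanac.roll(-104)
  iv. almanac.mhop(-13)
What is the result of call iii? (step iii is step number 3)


Do: mhop[n→-29]
See: 2018-06-13
Do: pin[d→^]
See: 2018-06-13
Do: roll[n→-104]
See: 2018-03-01
Do: mhop[n→-13]
See: 2017-02-01

Answer: 2018-03-01


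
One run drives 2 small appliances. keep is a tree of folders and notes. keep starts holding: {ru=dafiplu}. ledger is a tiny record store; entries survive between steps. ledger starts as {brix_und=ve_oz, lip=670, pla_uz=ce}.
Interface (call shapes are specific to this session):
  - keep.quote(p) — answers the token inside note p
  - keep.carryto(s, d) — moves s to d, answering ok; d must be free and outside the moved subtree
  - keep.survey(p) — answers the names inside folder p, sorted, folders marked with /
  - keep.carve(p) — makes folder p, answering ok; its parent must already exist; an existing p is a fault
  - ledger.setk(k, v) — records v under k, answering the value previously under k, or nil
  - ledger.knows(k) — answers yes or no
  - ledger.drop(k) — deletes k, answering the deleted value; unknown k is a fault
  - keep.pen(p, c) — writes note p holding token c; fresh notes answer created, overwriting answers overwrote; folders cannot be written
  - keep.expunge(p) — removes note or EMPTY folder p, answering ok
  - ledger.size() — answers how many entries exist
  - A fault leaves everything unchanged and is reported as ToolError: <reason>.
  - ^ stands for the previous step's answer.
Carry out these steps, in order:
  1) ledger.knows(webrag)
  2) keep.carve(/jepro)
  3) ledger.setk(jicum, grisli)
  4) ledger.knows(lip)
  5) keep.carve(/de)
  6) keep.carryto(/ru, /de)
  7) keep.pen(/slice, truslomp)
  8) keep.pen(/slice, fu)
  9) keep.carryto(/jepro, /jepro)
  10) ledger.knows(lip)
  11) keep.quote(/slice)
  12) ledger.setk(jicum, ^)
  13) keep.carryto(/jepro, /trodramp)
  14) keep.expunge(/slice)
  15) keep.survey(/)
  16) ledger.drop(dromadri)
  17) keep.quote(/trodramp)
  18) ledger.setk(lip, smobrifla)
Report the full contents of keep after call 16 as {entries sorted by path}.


Answer: {de/, ru=dafiplu, trodramp/}

Derivation:
I run ledger.knows with webrag, which returns no.
I use keep.carve with /jepro, → ok.
Using ledger.setk with jicum, grisli, — result: nil.
Using ledger.knows with lip, and get yes.
Using keep.carve with /de, — result: ok.
I invoke keep.carryto with /ru, /de, and observe ToolError: exists.
Now I run keep.pen with /slice, truslomp, which returns created.
I invoke keep.pen with /slice, fu, → overwrote.
I try keep.carryto with /jepro, /jepro, yielding ToolError: exists.
I run ledger.knows with lip, → yes.
I try keep.quote with /slice, which returns fu.
I call ledger.setk with jicum, ^, — result: grisli.
Next I call keep.carryto with /jepro, /trodramp, giving ok.
I use keep.expunge with /slice, — result: ok.
Then keep.survey with /, which returns [de/, ru, trodramp/].
Then ledger.drop with dromadri, which returns ToolError: no such key dromadri.
I call keep.quote with /trodramp, which returns ToolError: is a directory.
Invoking ledger.setk with lip, smobrifla, — result: 670.


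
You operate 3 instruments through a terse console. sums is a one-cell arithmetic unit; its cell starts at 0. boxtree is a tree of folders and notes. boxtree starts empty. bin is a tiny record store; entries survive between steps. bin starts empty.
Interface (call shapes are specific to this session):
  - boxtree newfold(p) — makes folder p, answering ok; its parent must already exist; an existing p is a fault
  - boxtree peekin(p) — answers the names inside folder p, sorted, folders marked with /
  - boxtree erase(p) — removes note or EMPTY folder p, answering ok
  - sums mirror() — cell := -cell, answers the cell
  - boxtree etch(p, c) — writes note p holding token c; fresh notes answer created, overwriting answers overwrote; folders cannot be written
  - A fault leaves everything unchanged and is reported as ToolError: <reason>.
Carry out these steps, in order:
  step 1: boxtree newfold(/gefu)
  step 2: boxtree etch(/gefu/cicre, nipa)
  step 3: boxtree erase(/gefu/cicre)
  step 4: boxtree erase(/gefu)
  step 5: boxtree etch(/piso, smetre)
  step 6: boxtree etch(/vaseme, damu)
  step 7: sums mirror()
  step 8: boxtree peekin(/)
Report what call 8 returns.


Answer: [piso, vaseme]

Derivation:
Calling boxtree newfold using p: /gefu: ok.
I invoke boxtree etch using p: /gefu/cicre, c: nipa, and see created.
Next I call boxtree erase using p: /gefu/cicre, → ok.
Next I call boxtree erase using p: /gefu, and observe ok.
I try boxtree etch using p: /piso, c: smetre, and observe created.
Using boxtree etch using p: /vaseme, c: damu, yielding created.
I call sums mirror, which returns 0.
I call boxtree peekin using p: /, which returns [piso, vaseme].


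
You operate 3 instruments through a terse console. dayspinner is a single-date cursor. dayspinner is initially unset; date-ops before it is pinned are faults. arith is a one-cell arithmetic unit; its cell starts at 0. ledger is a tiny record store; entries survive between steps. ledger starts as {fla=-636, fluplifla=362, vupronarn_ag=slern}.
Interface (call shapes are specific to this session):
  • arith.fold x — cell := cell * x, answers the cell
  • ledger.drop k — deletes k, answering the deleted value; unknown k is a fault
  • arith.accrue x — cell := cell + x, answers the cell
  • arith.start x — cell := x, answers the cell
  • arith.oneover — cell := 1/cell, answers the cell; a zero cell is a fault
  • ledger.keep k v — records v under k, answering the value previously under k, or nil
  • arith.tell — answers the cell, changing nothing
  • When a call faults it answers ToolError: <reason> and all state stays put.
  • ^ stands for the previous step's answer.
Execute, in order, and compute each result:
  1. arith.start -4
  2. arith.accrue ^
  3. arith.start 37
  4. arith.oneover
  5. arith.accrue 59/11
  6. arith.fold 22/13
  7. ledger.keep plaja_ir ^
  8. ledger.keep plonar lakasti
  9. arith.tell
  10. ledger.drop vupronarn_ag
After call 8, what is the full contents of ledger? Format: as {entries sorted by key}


Answer: {fla=-636, fluplifla=362, plaja_ir=4388/481, plonar=lakasti, vupronarn_ag=slern}

Derivation:
→ arith.start(-4)
← -4
→ arith.accrue(^)
← -8
→ arith.start(37)
← 37
→ arith.oneover()
← 1/37
→ arith.accrue(59/11)
← 2194/407
→ arith.fold(22/13)
← 4388/481
→ ledger.keep(plaja_ir, ^)
← nil
→ ledger.keep(plonar, lakasti)
← nil
→ arith.tell()
← 4388/481
→ ledger.drop(vupronarn_ag)
← slern


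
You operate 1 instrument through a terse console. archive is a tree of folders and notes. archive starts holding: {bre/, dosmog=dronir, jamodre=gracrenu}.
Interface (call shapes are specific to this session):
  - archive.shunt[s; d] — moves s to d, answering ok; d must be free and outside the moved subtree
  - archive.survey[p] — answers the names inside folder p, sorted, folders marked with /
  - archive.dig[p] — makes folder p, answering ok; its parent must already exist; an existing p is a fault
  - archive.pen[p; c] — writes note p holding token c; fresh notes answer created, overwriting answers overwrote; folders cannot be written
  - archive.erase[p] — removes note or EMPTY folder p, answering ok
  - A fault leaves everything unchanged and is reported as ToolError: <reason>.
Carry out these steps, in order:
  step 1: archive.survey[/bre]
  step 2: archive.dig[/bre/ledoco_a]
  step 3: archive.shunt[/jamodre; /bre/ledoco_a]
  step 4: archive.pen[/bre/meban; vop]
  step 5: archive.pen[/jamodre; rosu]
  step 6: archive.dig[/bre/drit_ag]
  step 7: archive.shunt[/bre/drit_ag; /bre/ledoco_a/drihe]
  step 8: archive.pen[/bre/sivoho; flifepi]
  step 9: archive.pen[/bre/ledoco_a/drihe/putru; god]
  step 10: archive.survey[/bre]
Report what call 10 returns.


Next I call archive.survey using p: /bre, which returns [].
I call archive.dig using p: /bre/ledoco_a, yielding ok.
I use archive.shunt using s: /jamodre, d: /bre/ledoco_a, and see ToolError: exists.
I invoke archive.pen using p: /bre/meban, c: vop, and see created.
Then archive.pen using p: /jamodre, c: rosu, — result: overwrote.
I call archive.dig using p: /bre/drit_ag, yielding ok.
I invoke archive.shunt using s: /bre/drit_ag, d: /bre/ledoco_a/drihe, → ok.
Using archive.pen using p: /bre/sivoho, c: flifepi, and observe created.
I invoke archive.pen using p: /bre/ledoco_a/drihe/putru, c: god, → created.
Using archive.survey using p: /bre, — result: [ledoco_a/, meban, sivoho].

Answer: [ledoco_a/, meban, sivoho]


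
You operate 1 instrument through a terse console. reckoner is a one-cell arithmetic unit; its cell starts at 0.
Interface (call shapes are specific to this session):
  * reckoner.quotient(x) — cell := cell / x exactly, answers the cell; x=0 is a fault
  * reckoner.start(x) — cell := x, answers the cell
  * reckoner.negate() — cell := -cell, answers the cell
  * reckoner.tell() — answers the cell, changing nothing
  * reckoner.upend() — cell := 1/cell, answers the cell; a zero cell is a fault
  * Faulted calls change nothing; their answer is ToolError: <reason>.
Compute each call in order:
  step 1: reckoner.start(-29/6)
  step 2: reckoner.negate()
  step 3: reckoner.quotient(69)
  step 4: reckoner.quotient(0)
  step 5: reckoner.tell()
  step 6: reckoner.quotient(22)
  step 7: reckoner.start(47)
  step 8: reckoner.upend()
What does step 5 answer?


Do: reckoner.start[x→-29/6]
See: -29/6
Do: reckoner.negate[]
See: 29/6
Do: reckoner.quotient[x→69]
See: 29/414
Do: reckoner.quotient[x→0]
See: ToolError: division by zero
Do: reckoner.tell[]
See: 29/414
Do: reckoner.quotient[x→22]
See: 29/9108
Do: reckoner.start[x→47]
See: 47
Do: reckoner.upend[]
See: 1/47

Answer: 29/414


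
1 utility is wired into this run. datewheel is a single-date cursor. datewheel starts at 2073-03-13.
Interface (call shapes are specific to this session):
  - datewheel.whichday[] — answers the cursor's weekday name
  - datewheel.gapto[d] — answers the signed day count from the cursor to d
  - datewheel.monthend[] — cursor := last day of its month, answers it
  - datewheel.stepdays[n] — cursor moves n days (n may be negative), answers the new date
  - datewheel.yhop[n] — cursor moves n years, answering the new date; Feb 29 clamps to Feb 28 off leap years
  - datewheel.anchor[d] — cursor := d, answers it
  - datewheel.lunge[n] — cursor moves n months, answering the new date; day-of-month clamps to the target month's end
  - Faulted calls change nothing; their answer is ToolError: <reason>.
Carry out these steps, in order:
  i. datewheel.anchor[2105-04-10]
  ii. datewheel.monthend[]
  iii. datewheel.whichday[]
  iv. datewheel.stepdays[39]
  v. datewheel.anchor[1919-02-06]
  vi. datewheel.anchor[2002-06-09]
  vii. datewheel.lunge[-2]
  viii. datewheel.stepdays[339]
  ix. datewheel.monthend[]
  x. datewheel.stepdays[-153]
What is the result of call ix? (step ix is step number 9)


Answer: 2003-03-31

Derivation:
-> datewheel.anchor(d→2105-04-10)
<- 2105-04-10
-> datewheel.monthend()
<- 2105-04-30
-> datewheel.whichday()
<- Thursday
-> datewheel.stepdays(n→39)
<- 2105-06-08
-> datewheel.anchor(d→1919-02-06)
<- 1919-02-06
-> datewheel.anchor(d→2002-06-09)
<- 2002-06-09
-> datewheel.lunge(n→-2)
<- 2002-04-09
-> datewheel.stepdays(n→339)
<- 2003-03-14
-> datewheel.monthend()
<- 2003-03-31
-> datewheel.stepdays(n→-153)
<- 2002-10-29


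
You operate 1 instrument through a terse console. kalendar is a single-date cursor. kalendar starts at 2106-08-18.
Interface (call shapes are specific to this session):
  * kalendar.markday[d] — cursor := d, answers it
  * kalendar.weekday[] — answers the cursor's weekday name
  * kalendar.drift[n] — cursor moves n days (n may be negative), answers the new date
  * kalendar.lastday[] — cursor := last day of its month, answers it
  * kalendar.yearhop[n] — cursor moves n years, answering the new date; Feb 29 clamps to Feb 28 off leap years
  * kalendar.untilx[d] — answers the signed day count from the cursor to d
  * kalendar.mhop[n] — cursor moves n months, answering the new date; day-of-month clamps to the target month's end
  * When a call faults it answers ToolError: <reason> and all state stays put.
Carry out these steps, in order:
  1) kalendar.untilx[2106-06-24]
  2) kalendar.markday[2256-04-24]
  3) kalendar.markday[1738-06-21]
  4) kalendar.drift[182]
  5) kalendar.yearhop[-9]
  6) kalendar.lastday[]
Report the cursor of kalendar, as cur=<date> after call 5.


% kalendar.untilx(d=2106-06-24) -> -55
% kalendar.markday(d=2256-04-24) -> 2256-04-24
% kalendar.markday(d=1738-06-21) -> 1738-06-21
% kalendar.drift(n=182) -> 1738-12-20
% kalendar.yearhop(n=-9) -> 1729-12-20
% kalendar.lastday() -> 1729-12-31

Answer: cur=1729-12-20


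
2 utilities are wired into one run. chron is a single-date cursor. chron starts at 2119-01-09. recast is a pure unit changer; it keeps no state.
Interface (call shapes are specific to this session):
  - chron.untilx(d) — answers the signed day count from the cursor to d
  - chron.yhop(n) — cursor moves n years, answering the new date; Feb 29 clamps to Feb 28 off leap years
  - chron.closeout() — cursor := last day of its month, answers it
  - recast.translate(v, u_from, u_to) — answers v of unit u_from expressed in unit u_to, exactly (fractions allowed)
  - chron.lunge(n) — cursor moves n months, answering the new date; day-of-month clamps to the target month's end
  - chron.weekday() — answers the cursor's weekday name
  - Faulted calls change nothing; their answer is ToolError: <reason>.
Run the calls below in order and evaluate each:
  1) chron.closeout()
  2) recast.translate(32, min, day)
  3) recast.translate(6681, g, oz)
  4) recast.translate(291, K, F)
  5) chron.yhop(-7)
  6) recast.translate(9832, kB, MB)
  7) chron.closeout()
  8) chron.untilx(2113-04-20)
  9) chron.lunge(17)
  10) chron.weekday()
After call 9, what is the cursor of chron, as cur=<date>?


==> chron.closeout()
<== 2119-01-31
==> recast.translate(32, min, day)
<== 1/45
==> recast.translate(6681, g, oz)
<== 10689600000/45359237
==> recast.translate(291, K, F)
<== 6413/100
==> chron.yhop(-7)
<== 2112-01-31
==> recast.translate(9832, kB, MB)
<== 1229/125
==> chron.closeout()
<== 2112-01-31
==> chron.untilx(2113-04-20)
<== 445
==> chron.lunge(17)
<== 2113-06-30
==> chron.weekday()
<== Friday

Answer: cur=2113-06-30


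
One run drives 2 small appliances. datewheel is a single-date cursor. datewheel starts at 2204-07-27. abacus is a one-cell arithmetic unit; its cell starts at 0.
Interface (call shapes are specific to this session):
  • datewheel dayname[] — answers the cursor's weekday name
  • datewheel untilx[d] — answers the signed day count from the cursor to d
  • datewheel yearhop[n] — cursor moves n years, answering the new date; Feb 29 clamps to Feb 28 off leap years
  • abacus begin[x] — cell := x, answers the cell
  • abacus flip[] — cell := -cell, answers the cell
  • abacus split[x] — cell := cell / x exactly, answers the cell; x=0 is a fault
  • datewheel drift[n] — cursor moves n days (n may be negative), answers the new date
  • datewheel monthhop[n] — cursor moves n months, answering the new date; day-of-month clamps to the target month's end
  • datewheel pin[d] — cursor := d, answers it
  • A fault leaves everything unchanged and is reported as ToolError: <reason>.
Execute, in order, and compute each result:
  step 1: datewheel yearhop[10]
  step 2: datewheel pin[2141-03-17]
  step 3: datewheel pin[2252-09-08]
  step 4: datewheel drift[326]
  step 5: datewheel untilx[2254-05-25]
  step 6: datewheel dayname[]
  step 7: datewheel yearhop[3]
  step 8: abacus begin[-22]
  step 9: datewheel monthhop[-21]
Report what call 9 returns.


CALL datewheel yearhop[n=10]
RET  2214-07-27
CALL datewheel pin[d=2141-03-17]
RET  2141-03-17
CALL datewheel pin[d=2252-09-08]
RET  2252-09-08
CALL datewheel drift[n=326]
RET  2253-07-31
CALL datewheel untilx[d=2254-05-25]
RET  298
CALL datewheel dayname[]
RET  Sunday
CALL datewheel yearhop[n=3]
RET  2256-07-31
CALL abacus begin[x=-22]
RET  -22
CALL datewheel monthhop[n=-21]
RET  2254-10-31

Answer: 2254-10-31


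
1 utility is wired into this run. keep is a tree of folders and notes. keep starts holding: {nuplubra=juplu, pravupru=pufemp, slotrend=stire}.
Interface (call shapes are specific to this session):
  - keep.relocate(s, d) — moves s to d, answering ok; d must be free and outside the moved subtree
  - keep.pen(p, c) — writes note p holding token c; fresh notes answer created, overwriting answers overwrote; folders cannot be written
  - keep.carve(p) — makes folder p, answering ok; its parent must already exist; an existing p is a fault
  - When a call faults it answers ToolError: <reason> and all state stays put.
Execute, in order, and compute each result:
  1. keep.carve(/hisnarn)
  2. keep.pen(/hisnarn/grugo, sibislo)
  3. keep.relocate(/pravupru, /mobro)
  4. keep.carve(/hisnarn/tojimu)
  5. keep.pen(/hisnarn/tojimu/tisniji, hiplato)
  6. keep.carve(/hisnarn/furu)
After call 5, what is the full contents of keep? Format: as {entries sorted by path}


Answer: {hisnarn/, hisnarn/grugo=sibislo, hisnarn/tojimu/, hisnarn/tojimu/tisniji=hiplato, mobro=pufemp, nuplubra=juplu, slotrend=stire}

Derivation:
Act: carve[p='/hisnarn']
Obs: ok
Act: pen[p='/hisnarn/grugo'; c='sibislo']
Obs: created
Act: relocate[s='/pravupru'; d='/mobro']
Obs: ok
Act: carve[p='/hisnarn/tojimu']
Obs: ok
Act: pen[p='/hisnarn/tojimu/tisniji'; c='hiplato']
Obs: created
Act: carve[p='/hisnarn/furu']
Obs: ok


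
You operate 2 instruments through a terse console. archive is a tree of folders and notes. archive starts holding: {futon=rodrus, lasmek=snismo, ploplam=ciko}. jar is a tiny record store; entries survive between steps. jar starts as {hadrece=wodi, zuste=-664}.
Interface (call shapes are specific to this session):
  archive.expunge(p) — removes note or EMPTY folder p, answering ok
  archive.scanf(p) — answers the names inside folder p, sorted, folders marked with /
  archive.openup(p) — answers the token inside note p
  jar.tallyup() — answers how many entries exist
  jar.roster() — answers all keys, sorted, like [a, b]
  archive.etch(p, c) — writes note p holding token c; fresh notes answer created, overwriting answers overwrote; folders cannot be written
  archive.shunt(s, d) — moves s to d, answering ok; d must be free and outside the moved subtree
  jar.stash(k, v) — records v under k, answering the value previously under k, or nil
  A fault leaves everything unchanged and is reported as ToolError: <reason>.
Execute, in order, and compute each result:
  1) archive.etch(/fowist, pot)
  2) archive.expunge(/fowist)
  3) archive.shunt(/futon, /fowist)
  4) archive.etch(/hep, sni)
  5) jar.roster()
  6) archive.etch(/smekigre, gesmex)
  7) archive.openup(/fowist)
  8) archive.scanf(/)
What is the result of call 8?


==> archive.etch(/fowist, pot)
<== created
==> archive.expunge(/fowist)
<== ok
==> archive.shunt(/futon, /fowist)
<== ok
==> archive.etch(/hep, sni)
<== created
==> jar.roster()
<== [hadrece, zuste]
==> archive.etch(/smekigre, gesmex)
<== created
==> archive.openup(/fowist)
<== rodrus
==> archive.scanf(/)
<== [fowist, hep, lasmek, ploplam, smekigre]

Answer: [fowist, hep, lasmek, ploplam, smekigre]


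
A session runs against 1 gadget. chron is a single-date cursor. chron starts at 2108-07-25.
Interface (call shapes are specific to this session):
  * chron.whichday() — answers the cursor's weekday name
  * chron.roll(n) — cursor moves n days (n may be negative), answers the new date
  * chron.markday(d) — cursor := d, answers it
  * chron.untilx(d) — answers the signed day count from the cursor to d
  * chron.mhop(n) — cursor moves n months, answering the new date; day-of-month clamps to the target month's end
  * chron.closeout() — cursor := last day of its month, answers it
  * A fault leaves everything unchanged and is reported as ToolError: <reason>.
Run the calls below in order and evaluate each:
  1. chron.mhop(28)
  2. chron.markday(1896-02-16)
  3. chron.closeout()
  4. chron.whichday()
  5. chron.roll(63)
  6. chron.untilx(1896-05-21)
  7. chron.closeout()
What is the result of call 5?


Answer: 1896-05-02

Derivation:
Act: mhop[n='28']
Obs: 2110-11-25
Act: markday[d='1896-02-16']
Obs: 1896-02-16
Act: closeout[]
Obs: 1896-02-29
Act: whichday[]
Obs: Saturday
Act: roll[n='63']
Obs: 1896-05-02
Act: untilx[d='1896-05-21']
Obs: 19
Act: closeout[]
Obs: 1896-05-31


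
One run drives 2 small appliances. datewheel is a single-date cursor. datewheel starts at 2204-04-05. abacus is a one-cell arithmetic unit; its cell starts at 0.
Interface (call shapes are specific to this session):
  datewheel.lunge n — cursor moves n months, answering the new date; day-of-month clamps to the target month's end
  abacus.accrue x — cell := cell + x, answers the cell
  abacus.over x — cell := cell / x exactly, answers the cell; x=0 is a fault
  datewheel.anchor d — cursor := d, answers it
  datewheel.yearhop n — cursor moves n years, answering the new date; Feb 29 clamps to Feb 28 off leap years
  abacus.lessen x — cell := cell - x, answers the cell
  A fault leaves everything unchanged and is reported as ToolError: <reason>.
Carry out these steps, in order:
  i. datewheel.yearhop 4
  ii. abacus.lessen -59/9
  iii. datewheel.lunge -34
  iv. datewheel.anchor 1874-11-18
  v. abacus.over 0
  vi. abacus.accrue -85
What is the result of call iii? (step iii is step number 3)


Answer: 2205-06-05

Derivation:
→ yearhop(4)
← 2208-04-05
→ lessen(-59/9)
← 59/9
→ lunge(-34)
← 2205-06-05
→ anchor(1874-11-18)
← 1874-11-18
→ over(0)
← ToolError: division by zero
→ accrue(-85)
← -706/9


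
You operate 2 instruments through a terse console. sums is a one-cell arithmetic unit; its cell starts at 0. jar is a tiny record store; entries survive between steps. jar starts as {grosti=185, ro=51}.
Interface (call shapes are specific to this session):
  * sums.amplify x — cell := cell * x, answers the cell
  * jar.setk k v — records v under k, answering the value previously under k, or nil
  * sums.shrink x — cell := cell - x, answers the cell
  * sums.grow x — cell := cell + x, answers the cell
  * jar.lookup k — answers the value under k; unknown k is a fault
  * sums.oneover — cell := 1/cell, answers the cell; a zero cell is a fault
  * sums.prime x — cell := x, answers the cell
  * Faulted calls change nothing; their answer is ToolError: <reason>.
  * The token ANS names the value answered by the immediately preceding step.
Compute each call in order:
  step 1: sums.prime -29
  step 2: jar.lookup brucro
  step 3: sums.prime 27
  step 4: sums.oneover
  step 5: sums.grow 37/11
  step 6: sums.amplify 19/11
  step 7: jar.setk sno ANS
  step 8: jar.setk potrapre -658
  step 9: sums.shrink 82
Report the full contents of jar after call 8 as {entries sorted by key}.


>>> prime x: -29
[out] -29
>>> lookup k: brucro
[out] ToolError: no such key brucro
>>> prime x: 27
[out] 27
>>> oneover
[out] 1/27
>>> grow x: 37/11
[out] 1010/297
>>> amplify x: 19/11
[out] 19190/3267
>>> setk k: sno v: ANS
[out] nil
>>> setk k: potrapre v: -658
[out] nil
>>> shrink x: 82
[out] -248704/3267

Answer: {grosti=185, potrapre=-658, ro=51, sno=19190/3267}


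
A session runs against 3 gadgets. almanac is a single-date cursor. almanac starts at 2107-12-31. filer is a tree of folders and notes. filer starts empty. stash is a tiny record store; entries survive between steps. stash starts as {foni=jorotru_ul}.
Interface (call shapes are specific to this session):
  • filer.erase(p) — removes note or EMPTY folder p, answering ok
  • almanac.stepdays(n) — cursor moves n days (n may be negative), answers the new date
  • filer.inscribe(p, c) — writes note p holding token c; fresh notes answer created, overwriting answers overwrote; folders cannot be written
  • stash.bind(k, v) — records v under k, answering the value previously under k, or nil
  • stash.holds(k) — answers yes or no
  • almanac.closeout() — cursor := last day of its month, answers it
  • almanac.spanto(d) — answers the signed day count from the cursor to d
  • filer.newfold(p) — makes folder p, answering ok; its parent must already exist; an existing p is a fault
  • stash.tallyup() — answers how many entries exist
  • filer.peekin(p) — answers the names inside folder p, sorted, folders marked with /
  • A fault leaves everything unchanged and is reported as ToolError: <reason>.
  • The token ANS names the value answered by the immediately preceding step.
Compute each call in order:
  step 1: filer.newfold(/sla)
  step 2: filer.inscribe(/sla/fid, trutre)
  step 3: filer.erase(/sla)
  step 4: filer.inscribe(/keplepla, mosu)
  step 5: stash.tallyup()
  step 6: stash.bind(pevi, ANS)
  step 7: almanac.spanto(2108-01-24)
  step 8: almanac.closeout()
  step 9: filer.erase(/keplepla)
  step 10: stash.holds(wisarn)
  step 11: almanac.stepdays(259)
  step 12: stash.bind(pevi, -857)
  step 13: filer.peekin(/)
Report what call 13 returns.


Answer: [sla/]

Derivation:
$ filer.newfold p=/sla
[out] ok
$ filer.inscribe p=/sla/fid c=trutre
[out] created
$ filer.erase p=/sla
[out] ToolError: not empty
$ filer.inscribe p=/keplepla c=mosu
[out] created
$ stash.tallyup
[out] 1
$ stash.bind k=pevi v=ANS
[out] nil
$ almanac.spanto d=2108-01-24
[out] 24
$ almanac.closeout
[out] 2107-12-31
$ filer.erase p=/keplepla
[out] ok
$ stash.holds k=wisarn
[out] no
$ almanac.stepdays n=259
[out] 2108-09-15
$ stash.bind k=pevi v=-857
[out] 1
$ filer.peekin p=/
[out] [sla/]


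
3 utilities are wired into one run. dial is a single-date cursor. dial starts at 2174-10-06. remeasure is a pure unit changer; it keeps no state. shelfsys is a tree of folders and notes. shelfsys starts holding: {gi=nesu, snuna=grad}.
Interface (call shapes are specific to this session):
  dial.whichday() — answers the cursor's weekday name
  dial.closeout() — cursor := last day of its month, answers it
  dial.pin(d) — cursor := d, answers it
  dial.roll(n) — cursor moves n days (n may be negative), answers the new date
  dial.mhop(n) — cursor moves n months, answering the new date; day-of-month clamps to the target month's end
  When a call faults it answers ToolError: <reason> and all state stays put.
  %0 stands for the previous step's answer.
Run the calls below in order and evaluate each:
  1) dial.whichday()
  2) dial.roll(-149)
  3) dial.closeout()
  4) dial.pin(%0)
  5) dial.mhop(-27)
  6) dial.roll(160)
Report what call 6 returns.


Answer: 2172-08-07

Derivation:
I call dial.whichday: Thursday.
Invoking dial.roll on n=-149, giving 2174-05-10.
Then dial.closeout(), and observe 2174-05-31.
Invoking dial.pin on d=%0, → 2174-05-31.
Calling dial.mhop on n=-27, and see 2172-02-29.
Invoking dial.roll on n=160, yielding 2172-08-07.


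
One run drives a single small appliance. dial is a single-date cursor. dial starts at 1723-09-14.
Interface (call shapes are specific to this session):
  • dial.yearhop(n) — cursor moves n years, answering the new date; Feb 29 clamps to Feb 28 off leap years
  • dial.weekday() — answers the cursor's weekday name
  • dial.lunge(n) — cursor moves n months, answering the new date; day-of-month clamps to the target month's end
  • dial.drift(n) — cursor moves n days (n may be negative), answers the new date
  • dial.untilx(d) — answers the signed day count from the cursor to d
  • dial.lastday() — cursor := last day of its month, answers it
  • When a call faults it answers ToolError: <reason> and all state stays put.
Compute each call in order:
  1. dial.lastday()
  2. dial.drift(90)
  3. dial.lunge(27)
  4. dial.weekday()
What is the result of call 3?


Answer: 1726-03-29

Derivation:
// dial.lastday() => 1723-09-30
// dial.drift(n→90) => 1723-12-29
// dial.lunge(n→27) => 1726-03-29
// dial.weekday() => Friday


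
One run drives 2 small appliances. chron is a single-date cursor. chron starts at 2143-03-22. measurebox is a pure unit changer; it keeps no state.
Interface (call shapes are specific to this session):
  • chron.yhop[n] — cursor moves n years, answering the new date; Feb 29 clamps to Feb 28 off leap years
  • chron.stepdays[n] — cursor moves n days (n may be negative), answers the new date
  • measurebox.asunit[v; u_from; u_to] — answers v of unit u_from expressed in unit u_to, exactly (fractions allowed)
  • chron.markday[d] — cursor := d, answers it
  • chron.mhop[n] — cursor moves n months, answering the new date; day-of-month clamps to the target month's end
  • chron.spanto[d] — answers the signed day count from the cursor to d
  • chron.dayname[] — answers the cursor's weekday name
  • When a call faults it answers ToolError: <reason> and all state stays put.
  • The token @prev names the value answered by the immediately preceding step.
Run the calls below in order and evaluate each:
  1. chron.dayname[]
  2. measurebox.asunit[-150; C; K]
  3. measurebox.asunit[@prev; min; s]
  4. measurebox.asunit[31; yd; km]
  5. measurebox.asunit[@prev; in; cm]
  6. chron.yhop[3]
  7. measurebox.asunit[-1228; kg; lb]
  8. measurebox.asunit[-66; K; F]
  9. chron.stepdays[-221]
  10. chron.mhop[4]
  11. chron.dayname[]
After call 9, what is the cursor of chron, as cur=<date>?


Answer: cur=2145-08-13

Derivation:
-> chron.dayname()
<- Friday
-> measurebox.asunit(v=-150, u_from=C, u_to=K)
<- 2463/20
-> measurebox.asunit(v=@prev, u_from=min, u_to=s)
<- 7389
-> measurebox.asunit(v=31, u_from=yd, u_to=km)
<- 35433/1250000
-> measurebox.asunit(v=@prev, u_from=in, u_to=cm)
<- 4499991/62500000
-> chron.yhop(n=3)
<- 2146-03-22
-> measurebox.asunit(v=-1228, u_from=kg, u_to=lb)
<- -122800000000/45359237
-> measurebox.asunit(v=-66, u_from=K, u_to=F)
<- -57847/100
-> chron.stepdays(n=-221)
<- 2145-08-13
-> chron.mhop(n=4)
<- 2145-12-13
-> chron.dayname()
<- Monday


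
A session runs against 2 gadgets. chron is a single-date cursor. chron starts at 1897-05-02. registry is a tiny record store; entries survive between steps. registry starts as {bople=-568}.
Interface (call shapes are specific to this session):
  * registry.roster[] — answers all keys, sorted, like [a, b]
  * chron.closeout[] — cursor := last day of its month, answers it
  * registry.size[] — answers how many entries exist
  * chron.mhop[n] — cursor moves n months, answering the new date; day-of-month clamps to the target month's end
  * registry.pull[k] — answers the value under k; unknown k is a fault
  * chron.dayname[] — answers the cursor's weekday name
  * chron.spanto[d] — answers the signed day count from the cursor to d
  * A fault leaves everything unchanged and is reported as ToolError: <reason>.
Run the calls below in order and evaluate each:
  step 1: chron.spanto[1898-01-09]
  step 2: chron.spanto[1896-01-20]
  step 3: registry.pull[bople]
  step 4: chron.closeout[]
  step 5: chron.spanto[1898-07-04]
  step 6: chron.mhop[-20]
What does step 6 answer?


Answer: 1895-09-30

Derivation:
Step: spanto[1898-01-09]
Result: 252
Step: spanto[1896-01-20]
Result: -468
Step: pull[bople]
Result: -568
Step: closeout[]
Result: 1897-05-31
Step: spanto[1898-07-04]
Result: 399
Step: mhop[-20]
Result: 1895-09-30


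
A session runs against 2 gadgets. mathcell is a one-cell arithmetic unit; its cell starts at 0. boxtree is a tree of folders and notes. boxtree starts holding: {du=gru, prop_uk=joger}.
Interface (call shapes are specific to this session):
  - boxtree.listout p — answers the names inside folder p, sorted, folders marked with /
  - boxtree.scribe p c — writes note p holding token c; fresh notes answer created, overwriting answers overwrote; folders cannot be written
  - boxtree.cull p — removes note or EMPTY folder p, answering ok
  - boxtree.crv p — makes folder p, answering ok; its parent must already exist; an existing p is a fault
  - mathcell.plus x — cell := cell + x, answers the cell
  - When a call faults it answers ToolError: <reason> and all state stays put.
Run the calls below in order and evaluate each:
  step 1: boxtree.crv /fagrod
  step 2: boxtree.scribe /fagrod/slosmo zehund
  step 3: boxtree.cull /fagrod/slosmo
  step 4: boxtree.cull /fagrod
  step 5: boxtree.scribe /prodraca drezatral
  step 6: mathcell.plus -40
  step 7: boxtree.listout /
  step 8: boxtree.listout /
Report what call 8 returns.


Answer: [du, prodraca, prop_uk]

Derivation:
CALL boxtree.crv[p: /fagrod]
RET  ok
CALL boxtree.scribe[p: /fagrod/slosmo; c: zehund]
RET  created
CALL boxtree.cull[p: /fagrod/slosmo]
RET  ok
CALL boxtree.cull[p: /fagrod]
RET  ok
CALL boxtree.scribe[p: /prodraca; c: drezatral]
RET  created
CALL mathcell.plus[x: -40]
RET  -40
CALL boxtree.listout[p: /]
RET  [du, prodraca, prop_uk]
CALL boxtree.listout[p: /]
RET  [du, prodraca, prop_uk]


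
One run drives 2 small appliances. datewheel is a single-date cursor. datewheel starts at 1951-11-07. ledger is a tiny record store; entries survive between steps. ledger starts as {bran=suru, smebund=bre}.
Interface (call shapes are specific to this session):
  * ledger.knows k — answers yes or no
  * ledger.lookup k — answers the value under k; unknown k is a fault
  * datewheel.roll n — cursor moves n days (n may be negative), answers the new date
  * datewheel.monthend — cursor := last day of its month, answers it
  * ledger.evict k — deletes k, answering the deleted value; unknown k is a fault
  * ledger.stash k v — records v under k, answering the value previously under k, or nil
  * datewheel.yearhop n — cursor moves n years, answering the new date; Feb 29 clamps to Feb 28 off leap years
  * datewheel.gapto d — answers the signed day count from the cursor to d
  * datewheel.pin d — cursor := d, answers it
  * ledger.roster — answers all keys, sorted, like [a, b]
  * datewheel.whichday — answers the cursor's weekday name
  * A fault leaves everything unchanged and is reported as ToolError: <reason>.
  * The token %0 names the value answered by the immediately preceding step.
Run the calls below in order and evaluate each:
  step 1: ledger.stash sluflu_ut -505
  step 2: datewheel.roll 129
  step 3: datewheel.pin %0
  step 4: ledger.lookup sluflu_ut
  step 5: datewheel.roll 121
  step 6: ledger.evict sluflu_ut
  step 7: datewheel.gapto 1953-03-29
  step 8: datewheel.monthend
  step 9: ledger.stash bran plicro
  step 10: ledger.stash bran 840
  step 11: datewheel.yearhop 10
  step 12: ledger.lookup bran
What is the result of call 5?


[in] stash k=sluflu_ut v=-505
:: nil
[in] roll n=129
:: 1952-03-15
[in] pin d=%0
:: 1952-03-15
[in] lookup k=sluflu_ut
:: -505
[in] roll n=121
:: 1952-07-14
[in] evict k=sluflu_ut
:: -505
[in] gapto d=1953-03-29
:: 258
[in] monthend
:: 1952-07-31
[in] stash k=bran v=plicro
:: suru
[in] stash k=bran v=840
:: plicro
[in] yearhop n=10
:: 1962-07-31
[in] lookup k=bran
:: 840

Answer: 1952-07-14
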